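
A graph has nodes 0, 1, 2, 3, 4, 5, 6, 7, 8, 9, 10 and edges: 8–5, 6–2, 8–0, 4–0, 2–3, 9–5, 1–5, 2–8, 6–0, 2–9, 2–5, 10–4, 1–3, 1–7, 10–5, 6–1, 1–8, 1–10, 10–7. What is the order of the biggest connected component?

Starting from 0 we can reach 0, 1, 2, 3, 4, 5, 6, 7, 8, 9, 10. That is one component of size 11.
The largest has 11 vertices.

11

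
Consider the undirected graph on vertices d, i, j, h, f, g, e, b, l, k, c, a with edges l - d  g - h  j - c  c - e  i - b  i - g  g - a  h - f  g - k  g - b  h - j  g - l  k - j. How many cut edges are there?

The edges on the cycle g-k-j-h-g are not bridges since each lies on that cycle.
But removing d - l disconnects d from l; removing h - f disconnects h from f; removing j - c disconnects j from c; removing e - c disconnects e from c — these are bridges.
In total 6 edges are bridges.

6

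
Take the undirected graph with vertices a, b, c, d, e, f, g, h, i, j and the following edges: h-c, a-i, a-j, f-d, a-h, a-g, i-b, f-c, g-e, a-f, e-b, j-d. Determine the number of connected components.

1

Starting from a we can reach a, b, c, d, e, f, g, h, i, j. That is one component of size 10.
Total: 1 component.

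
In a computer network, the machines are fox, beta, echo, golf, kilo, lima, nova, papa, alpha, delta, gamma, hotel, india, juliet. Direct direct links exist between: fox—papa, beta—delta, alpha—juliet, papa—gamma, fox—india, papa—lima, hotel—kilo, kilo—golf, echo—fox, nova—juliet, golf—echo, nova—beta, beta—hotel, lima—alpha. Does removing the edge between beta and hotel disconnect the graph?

After removing beta—hotel, the path beta-nova-juliet-alpha-lima-papa-fox-echo-golf-kilo-hotel still connects them, so the edge is not a bridge.

No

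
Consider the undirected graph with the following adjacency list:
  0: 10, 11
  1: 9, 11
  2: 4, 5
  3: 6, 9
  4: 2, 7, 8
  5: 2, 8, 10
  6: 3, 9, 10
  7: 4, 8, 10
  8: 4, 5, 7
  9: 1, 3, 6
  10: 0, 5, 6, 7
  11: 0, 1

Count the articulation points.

1

Removing 10 increases the component count from 1 to 2, so 10 is a cut vertex.
By contrast removing 3 leaves 1 component; it is not a cut vertex. No other vertex is a cut vertex either.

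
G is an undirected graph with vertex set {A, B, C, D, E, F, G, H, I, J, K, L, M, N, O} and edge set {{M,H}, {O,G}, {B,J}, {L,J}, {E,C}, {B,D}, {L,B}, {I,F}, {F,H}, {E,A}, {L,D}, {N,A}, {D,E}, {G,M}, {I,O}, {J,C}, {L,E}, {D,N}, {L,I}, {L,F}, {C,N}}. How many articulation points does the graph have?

1

Removing L increases the component count from 2 to 3, so L is a cut vertex.
By contrast removing G leaves 2 components; it is not a cut vertex. No other vertex is a cut vertex either.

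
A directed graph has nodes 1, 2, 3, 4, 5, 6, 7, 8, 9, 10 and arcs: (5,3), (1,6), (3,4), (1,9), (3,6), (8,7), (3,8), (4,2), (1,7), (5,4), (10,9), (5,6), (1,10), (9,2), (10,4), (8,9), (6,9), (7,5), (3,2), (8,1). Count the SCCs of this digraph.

6

{1, 3, 5, 7, 8} are all mutually reachable — one SCC of size 5.
{2} is an SCC by itself.
{9} is an SCC by itself.
{10} is an SCC by itself.
{4} is an SCC by itself.
(and 1 more singleton SCC)
That gives 6 strongly connected components.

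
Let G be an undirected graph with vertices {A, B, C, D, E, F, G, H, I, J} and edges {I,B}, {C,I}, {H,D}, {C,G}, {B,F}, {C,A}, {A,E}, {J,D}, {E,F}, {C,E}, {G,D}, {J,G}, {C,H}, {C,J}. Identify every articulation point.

Removing C increases the component count from 1 to 2, so C is a cut vertex.
By contrast removing J leaves 1 component; it is not a cut vertex. No other vertex is a cut vertex either.

C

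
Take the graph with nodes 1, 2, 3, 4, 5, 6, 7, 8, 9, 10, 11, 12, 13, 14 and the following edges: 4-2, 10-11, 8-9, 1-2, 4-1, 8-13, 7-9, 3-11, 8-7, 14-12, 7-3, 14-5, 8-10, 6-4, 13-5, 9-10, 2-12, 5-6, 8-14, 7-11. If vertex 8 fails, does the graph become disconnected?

Deleting 8 raises the number of components from 1 to 2, so 8 is a cut vertex.

Yes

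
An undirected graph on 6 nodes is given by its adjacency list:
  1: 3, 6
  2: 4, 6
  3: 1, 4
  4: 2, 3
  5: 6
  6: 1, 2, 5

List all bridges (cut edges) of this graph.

5-6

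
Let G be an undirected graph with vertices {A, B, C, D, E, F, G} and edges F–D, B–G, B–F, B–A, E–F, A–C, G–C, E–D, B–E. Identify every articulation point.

B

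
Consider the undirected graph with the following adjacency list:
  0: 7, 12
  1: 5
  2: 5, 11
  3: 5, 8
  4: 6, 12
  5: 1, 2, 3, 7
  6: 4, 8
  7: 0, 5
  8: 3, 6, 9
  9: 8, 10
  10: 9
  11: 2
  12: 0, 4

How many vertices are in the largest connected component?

13

Starting from 0 we can reach 0, 1, 2, 3, 4, 5, 6, 7, 8, 9, 10, 11, 12. That is one component of size 13.
The largest has 13 vertices.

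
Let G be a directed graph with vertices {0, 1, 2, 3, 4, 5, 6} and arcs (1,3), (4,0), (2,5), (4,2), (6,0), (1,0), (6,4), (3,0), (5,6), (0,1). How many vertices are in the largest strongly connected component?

{2, 4, 5, 6} are all mutually reachable — one SCC of size 4.
{0, 1, 3} are all mutually reachable — one SCC of size 3.
The largest has 4 vertices.

4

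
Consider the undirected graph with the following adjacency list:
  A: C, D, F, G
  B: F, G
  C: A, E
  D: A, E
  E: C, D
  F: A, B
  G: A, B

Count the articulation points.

Removing A increases the component count from 1 to 2, so A is a cut vertex.
By contrast removing F leaves 1 component; it is not a cut vertex. No other vertex is a cut vertex either.

1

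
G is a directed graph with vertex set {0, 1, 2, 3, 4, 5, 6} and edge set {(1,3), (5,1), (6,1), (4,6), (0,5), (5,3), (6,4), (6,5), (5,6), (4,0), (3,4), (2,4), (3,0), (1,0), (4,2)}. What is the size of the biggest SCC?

{0, 1, 2, 3, 4, 5, 6} are all mutually reachable — one SCC of size 7.
The largest has 7 vertices.

7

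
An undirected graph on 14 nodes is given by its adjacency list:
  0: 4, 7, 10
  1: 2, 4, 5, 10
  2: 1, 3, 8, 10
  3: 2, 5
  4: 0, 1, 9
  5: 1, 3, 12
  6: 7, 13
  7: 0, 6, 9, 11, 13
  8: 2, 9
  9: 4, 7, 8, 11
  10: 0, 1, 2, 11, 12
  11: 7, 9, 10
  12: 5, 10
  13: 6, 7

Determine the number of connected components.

Starting from 0 we can reach 0, 1, 2, 3, 4, 5, 6, 7, 8, 9, 10, 11, 12, 13. That is one component of size 14.
Total: 1 component.

1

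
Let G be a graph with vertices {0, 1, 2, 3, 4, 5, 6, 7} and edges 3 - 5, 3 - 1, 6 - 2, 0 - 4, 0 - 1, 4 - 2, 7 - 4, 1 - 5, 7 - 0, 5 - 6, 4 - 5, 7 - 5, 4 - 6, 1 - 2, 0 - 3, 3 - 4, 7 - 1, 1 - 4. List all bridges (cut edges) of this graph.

The edges on the cycle 7-0-3-1-7 are not bridges since each lies on that cycle.
Every edge lies on some cycle, so there are no bridges.

none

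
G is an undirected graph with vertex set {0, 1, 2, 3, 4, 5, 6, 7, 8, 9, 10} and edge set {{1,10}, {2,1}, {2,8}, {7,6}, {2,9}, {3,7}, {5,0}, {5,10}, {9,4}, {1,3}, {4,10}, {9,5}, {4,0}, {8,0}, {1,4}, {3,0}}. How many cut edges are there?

2

The edges on the cycle 2-1-3-0-5-9-2 are not bridges since each lies on that cycle.
But removing 7-6 disconnects 7 from 6; removing 7-3 disconnects 7 from 3 — these are bridges.
That makes 2 bridges.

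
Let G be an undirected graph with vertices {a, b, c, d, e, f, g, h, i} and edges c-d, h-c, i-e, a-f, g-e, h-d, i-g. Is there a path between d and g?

The component containing d is {c, d, h}, and g is not in it.

No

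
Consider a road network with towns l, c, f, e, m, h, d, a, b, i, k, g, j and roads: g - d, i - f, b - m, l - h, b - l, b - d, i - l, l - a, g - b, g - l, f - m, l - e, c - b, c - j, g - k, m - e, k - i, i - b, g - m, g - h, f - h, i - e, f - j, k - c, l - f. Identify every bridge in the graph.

The edges on the cycle g-k-i-l-f-h-g are not bridges since each lies on that cycle.
But removing a - l disconnects a from l — this is a bridge.

a-l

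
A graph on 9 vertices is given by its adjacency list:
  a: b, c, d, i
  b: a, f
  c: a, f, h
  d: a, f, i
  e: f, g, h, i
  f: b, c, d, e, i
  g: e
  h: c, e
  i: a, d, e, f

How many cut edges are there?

The edges on the cycle a-c-h-e-i-d-a are not bridges since each lies on that cycle.
But removing g-e disconnects g from e — this is a bridge.

1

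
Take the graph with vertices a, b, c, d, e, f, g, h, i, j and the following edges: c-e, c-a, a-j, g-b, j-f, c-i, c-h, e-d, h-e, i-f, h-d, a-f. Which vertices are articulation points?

c

Removing c increases the component count from 2 to 3, so c is a cut vertex.
By contrast removing e leaves 2 components; it is not a cut vertex. No other vertex is a cut vertex either.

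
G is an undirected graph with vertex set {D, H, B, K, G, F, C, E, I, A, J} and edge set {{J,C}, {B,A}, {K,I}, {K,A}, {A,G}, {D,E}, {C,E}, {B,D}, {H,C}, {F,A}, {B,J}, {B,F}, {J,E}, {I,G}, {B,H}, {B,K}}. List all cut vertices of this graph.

B

Removing B increases the component count from 1 to 2, so B is a cut vertex.
By contrast removing C leaves 1 component; it is not a cut vertex. No other vertex is a cut vertex either.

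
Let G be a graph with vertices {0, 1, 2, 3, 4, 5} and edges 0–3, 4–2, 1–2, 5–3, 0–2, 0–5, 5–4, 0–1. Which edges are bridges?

The edges on the cycle 0-1-2-4-5-0 are not bridges since each lies on that cycle.
Every edge lies on some cycle, so there are no bridges.

none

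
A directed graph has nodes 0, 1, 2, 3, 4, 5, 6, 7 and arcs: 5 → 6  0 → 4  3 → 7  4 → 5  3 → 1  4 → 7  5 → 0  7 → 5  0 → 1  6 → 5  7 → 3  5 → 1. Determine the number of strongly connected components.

3

{0, 3, 4, 5, 6, 7} are all mutually reachable — one SCC of size 6.
{1} is an SCC by itself.
{2} is an SCC by itself.
That gives 3 strongly connected components.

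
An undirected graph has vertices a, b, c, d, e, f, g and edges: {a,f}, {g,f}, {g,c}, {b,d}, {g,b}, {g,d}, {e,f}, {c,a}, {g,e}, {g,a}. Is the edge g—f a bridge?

After removing g—f, the path g-e-f still connects them, so the edge is not a bridge.

No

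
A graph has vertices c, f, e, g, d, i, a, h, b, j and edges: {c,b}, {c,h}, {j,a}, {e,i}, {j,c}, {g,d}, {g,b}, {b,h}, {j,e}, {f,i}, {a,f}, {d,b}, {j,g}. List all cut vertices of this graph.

j

Removing j increases the component count from 1 to 2, so j is a cut vertex.
By contrast removing d leaves 1 component; it is not a cut vertex. No other vertex is a cut vertex either.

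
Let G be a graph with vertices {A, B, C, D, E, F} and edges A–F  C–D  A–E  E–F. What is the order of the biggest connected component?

3

B is isolated — a component by itself.
Starting from C we can reach C, D. That is one component of size 2.
Starting from A we can reach A, E, F. That is one component of size 3.
The largest has 3 vertices.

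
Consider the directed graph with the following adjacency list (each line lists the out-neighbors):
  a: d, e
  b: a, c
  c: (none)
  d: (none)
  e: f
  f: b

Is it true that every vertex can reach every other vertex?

No

There is no directed path from c to f, so the graph is not strongly connected.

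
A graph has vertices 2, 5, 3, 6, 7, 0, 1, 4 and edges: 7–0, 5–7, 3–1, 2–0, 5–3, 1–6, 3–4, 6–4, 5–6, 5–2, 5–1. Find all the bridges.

none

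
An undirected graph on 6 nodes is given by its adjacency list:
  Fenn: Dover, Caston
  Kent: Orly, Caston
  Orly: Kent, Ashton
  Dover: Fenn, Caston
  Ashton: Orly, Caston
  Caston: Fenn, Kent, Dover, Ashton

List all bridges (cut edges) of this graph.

none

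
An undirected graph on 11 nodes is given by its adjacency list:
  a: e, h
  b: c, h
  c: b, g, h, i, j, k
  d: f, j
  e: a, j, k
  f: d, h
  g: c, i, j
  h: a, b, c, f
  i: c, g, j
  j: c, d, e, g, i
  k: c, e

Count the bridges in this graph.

0

The edges on the cycle c-h-b-c are not bridges since each lies on that cycle.
Every edge lies on some cycle, so there are no bridges.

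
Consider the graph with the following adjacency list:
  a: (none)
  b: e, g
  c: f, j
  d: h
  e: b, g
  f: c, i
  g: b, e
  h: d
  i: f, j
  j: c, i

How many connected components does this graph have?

a is isolated — a component by itself.
Starting from d we can reach d, h. That is one component of size 2.
Starting from b we can reach b, e, g. That is one component of size 3.
Starting from c we can reach c, f, i, j. That is one component of size 4.
Total: 4 components.

4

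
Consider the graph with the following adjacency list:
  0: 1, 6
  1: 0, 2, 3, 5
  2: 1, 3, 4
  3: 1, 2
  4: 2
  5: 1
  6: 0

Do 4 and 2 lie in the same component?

Yes

From 4 we can reach 0, 1, 2, 3, 4, 5, 6, which includes 2.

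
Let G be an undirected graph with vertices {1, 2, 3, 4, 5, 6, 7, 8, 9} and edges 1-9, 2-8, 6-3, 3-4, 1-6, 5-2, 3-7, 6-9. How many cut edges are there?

The edges on the cycle 1-6-9-1 are not bridges since each lies on that cycle.
But removing 3-7 disconnects 3 from 7; removing 5-2 disconnects 5 from 2; removing 8-2 disconnects 8 from 2; removing 3-4 disconnects 3 from 4 — these are bridges.
In total 5 edges are bridges.

5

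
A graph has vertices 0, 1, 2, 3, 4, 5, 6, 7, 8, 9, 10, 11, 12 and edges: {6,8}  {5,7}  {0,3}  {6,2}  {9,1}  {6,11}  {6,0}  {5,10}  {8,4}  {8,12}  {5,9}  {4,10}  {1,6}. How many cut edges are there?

6

The edges on the cycle 5-9-1-6-8-4-10-5 are not bridges since each lies on that cycle.
But removing 12 - 8 disconnects 12 from 8; removing 6 - 2 disconnects 6 from 2; removing 0 - 6 disconnects 0 from 6; removing 11 - 6 disconnects 11 from 6 — these are bridges.
In total 6 edges are bridges.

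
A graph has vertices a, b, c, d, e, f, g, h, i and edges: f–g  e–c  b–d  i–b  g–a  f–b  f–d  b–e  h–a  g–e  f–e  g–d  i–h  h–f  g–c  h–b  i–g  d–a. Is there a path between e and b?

Yes

From e we can reach a, b, c, d, e, f, g, h, i, which includes b.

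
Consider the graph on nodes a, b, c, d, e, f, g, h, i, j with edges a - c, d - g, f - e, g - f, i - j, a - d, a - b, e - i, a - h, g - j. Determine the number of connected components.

Starting from a we can reach a, b, c, d, e, f, g, h, i, j. That is one component of size 10.
Total: 1 component.

1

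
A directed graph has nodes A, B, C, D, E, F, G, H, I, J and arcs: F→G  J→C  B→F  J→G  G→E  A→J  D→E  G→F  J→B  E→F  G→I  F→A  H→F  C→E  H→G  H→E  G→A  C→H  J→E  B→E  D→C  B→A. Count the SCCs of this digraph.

{A, B, C, E, F, G, H, J} are all mutually reachable — one SCC of size 8.
{I} is an SCC by itself.
{D} is an SCC by itself.
That gives 3 strongly connected components.

3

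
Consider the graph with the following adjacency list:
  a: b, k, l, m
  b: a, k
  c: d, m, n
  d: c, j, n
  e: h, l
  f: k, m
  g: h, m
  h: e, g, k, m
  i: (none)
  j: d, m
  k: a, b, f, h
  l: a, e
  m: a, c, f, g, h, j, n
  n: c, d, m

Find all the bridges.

The edges on the cycle m-g-h-m are not bridges since each lies on that cycle.
Every edge lies on some cycle, so there are no bridges.

none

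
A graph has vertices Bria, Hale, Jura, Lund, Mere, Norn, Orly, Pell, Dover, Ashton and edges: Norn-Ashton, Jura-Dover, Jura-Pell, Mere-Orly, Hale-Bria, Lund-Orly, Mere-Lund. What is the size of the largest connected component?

3

Starting from Norn we can reach Norn, Ashton. That is one component of size 2.
Starting from Bria we can reach Bria, Hale. That is one component of size 2.
Starting from Jura we can reach Jura, Pell, Dover. That is one component of size 3.
Starting from Lund we can reach Lund, Mere, Orly. That is one component of size 3.
The largest has 3 vertices.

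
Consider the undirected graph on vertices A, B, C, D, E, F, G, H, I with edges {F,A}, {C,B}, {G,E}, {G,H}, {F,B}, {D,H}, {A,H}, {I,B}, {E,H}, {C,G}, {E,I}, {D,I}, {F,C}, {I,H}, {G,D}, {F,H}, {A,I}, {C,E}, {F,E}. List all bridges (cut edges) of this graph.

none

The edges on the cycle C-G-D-I-B-C are not bridges since each lies on that cycle.
Every edge lies on some cycle, so there are no bridges.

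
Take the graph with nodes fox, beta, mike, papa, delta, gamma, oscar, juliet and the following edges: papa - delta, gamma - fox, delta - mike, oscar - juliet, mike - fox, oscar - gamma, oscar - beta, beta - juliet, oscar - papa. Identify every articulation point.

oscar

Removing oscar increases the component count from 1 to 2, so oscar is a cut vertex.
By contrast removing papa leaves 1 component; it is not a cut vertex. No other vertex is a cut vertex either.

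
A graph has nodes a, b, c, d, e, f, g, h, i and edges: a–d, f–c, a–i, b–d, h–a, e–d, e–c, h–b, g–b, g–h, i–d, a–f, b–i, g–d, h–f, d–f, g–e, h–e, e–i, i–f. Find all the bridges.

none

The edges on the cycle g-h-a-d-g are not bridges since each lies on that cycle.
Every edge lies on some cycle, so there are no bridges.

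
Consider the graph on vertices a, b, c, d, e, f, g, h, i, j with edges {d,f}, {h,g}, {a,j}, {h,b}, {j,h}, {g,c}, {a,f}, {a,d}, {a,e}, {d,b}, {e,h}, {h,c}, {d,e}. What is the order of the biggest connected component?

i is isolated — a component by itself.
Starting from a we can reach a, b, c, d, e, f, g, h, j. That is one component of size 9.
The largest has 9 vertices.

9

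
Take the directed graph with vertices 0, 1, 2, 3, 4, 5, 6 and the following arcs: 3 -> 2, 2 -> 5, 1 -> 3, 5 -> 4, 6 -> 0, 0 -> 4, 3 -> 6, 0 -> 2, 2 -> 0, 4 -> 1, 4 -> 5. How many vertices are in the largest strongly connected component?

7

{0, 1, 2, 3, 4, 5, 6} are all mutually reachable — one SCC of size 7.
The largest has 7 vertices.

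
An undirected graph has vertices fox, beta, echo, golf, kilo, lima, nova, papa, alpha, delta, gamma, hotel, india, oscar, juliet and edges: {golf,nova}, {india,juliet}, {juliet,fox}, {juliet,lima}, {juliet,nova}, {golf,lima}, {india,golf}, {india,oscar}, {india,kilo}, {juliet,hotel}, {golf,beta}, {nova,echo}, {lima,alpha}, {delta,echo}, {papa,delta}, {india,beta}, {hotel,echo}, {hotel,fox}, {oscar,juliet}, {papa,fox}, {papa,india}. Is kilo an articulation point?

Deleting kilo leaves 2 components (was 2), so kilo is not a cut vertex.

No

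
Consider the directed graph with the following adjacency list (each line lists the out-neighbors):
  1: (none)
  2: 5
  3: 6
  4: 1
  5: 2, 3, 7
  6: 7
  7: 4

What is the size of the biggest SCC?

{2, 5} are all mutually reachable — one SCC of size 2.
{3} is an SCC by itself.
{4} is an SCC by itself.
{7} is an SCC by itself.
{6} is an SCC by itself.
(and 1 more singleton SCC)
The largest has 2 vertices.

2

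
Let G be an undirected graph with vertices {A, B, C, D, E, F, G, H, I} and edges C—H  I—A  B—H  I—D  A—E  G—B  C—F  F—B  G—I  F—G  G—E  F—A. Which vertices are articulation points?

Removing I increases the component count from 1 to 2, so I is a cut vertex.
By contrast removing F leaves 1 component; it is not a cut vertex. No other vertex is a cut vertex either.

I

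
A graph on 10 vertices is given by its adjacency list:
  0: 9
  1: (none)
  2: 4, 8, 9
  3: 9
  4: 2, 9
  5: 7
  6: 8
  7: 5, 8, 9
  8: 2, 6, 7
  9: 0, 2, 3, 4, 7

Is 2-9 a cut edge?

No

After removing 2-9, the path 2-4-9 still connects them, so the edge is not a bridge.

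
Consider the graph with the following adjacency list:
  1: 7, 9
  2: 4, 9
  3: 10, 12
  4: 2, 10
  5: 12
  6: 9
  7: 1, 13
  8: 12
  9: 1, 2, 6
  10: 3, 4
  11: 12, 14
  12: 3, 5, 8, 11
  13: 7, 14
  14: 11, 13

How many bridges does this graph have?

3

The edges on the cycle 2-4-10-3-12-11-14-13-7-1-9-2 are not bridges since each lies on that cycle.
But removing 8-12 disconnects 8 from 12; removing 9-6 disconnects 9 from 6; removing 12-5 disconnects 12 from 5 — these are bridges.
That makes 3 bridges.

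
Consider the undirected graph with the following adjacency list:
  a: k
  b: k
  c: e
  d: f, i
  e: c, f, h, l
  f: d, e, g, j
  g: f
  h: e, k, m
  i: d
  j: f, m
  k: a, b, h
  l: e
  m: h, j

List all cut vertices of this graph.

d, e, f, h, k

Removing d increases the component count from 1 to 2, so d is a cut vertex.
Removing e increases the component count from 1 to 3, so e is a cut vertex.
Removing f increases the component count from 1 to 3, so f is a cut vertex.
Likewise h, k are cut vertices.
By contrast removing a leaves 1 component; it is not a cut vertex. No other vertex is a cut vertex either.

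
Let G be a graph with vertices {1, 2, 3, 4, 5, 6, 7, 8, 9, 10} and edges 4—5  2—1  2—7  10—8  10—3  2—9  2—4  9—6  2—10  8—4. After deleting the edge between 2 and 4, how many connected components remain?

2 and 4 are still connected via 2-10-8-4, so the component count stays at 1.

1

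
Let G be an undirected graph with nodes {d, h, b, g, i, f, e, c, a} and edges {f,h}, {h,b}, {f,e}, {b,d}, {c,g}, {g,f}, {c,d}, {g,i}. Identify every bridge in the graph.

The edges on the cycle c-g-f-h-b-d-c are not bridges since each lies on that cycle.
But removing g-i disconnects g from i; removing f-e disconnects f from e — these are bridges.

e-f, g-i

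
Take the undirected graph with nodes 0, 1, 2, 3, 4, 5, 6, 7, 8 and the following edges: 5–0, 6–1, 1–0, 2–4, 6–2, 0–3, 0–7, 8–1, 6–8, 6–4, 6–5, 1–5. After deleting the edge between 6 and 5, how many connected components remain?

1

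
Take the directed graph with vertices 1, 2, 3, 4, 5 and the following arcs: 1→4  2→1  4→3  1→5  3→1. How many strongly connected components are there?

3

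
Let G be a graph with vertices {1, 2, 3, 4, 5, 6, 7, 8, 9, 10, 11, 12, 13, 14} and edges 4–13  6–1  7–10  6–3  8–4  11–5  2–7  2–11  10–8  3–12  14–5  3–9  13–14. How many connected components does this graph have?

2

Starting from 1 we can reach 1, 3, 6, 9, 12. That is one component of size 5.
Starting from 2 we can reach 2, 4, 5, 7, 8, 10, 11, 13, 14. That is one component of size 9.
Total: 2 components.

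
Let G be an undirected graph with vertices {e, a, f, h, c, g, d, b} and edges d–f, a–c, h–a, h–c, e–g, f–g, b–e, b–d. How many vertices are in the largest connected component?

Starting from a we can reach a, c, h. That is one component of size 3.
Starting from b we can reach b, d, e, f, g. That is one component of size 5.
The largest has 5 vertices.

5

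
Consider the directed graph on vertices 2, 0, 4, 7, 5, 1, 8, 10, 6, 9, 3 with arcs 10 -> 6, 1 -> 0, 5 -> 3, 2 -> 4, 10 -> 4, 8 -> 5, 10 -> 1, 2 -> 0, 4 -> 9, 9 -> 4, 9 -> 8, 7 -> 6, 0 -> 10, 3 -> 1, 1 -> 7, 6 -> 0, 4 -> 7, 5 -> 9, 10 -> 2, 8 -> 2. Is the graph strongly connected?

Yes

From 1 we can reach every vertex (0, 1, 2, 3, 4, 5, 6, 7, 8, 9, 10), and every vertex can reach 1 (0, 1, 2, 3, 4, 5, 6, 7, 8, 9, 10). So the whole graph is one strongly connected component.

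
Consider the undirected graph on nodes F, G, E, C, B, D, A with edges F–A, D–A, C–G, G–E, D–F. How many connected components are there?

3

B is isolated — a component by itself.
Starting from A we can reach A, D, F. That is one component of size 3.
Starting from C we can reach C, E, G. That is one component of size 3.
Total: 3 components.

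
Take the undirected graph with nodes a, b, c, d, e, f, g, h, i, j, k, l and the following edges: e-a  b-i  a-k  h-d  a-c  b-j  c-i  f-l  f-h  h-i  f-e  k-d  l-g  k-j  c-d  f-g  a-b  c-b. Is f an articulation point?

Yes

Deleting f raises the number of components from 1 to 2, so f is a cut vertex.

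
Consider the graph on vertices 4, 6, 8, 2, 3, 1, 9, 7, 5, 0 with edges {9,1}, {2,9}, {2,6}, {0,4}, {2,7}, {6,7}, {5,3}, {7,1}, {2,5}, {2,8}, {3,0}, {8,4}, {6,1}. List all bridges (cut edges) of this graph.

The edges on the cycle 2-9-1-7-2 are not bridges since each lies on that cycle.
Every edge lies on some cycle, so there are no bridges.

none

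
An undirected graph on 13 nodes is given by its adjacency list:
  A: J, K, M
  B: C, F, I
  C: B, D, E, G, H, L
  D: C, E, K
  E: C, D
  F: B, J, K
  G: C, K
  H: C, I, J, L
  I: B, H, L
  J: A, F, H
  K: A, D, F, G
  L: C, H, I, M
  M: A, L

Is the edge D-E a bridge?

No

After removing D-E, the path D-C-E still connects them, so the edge is not a bridge.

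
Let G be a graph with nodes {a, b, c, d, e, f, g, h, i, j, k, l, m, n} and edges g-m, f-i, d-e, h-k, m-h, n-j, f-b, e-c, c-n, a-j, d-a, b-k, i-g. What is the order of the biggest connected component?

l is isolated — a component by itself.
Starting from a we can reach a, c, d, e, j, n. That is one component of size 6.
Starting from b we can reach b, f, g, h, i, k, m. That is one component of size 7.
The largest has 7 vertices.

7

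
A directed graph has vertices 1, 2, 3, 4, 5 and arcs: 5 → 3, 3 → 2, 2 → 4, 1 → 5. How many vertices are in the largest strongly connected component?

1

{1} is an SCC by itself.
{4} is an SCC by itself.
{2} is an SCC by itself.
{3} is an SCC by itself.
{5} is an SCC by itself.
The largest has 1 vertex.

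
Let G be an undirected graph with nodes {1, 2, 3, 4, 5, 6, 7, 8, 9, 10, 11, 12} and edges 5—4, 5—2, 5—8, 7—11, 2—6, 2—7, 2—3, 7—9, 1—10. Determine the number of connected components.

3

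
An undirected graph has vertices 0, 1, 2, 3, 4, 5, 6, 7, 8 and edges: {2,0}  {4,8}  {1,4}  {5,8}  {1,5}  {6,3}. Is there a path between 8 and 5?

Yes

From 8 we can reach 1, 4, 5, 8, which includes 5.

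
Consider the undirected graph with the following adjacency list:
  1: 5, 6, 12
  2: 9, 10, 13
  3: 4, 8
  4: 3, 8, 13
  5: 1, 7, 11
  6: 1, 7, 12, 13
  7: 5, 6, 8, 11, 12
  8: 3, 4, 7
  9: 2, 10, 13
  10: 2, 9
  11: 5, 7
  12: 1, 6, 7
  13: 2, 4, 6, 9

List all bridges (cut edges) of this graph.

The edges on the cycle 6-12-1-6 are not bridges since each lies on that cycle.
Every edge lies on some cycle, so there are no bridges.

none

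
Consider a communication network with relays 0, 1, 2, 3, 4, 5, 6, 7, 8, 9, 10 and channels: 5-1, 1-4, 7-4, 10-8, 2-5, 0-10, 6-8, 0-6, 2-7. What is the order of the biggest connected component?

3 is isolated — a component by itself.
9 is isolated — a component by itself.
Starting from 0 we can reach 0, 6, 8, 10. That is one component of size 4.
Starting from 1 we can reach 1, 2, 4, 5, 7. That is one component of size 5.
The largest has 5 vertices.

5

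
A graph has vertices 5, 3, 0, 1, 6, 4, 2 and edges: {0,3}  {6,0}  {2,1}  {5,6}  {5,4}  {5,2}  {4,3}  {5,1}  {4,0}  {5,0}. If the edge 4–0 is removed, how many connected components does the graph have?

4 and 0 are still connected via 4-5-0, so the component count stays at 1.

1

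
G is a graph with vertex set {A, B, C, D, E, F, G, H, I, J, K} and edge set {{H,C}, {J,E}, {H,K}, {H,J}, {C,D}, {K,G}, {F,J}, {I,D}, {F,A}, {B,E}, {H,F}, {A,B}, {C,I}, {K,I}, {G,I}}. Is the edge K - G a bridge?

After removing K - G, the path K-I-G still connects them, so the edge is not a bridge.

No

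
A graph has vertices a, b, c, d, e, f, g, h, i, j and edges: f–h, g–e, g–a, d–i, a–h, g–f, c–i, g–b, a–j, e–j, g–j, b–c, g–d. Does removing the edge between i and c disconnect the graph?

No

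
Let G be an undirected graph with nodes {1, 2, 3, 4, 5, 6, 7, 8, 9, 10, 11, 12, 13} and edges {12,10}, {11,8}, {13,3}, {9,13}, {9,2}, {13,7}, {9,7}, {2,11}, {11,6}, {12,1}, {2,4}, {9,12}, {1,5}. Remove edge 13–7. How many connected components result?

1

13 and 7 are still connected via 13-9-7, so the component count stays at 1.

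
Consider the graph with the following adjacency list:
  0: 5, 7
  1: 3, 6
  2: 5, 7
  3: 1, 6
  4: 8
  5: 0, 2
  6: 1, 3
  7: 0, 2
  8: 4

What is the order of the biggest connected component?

Starting from 4 we can reach 4, 8. That is one component of size 2.
Starting from 1 we can reach 1, 3, 6. That is one component of size 3.
Starting from 0 we can reach 0, 2, 5, 7. That is one component of size 4.
The largest has 4 vertices.

4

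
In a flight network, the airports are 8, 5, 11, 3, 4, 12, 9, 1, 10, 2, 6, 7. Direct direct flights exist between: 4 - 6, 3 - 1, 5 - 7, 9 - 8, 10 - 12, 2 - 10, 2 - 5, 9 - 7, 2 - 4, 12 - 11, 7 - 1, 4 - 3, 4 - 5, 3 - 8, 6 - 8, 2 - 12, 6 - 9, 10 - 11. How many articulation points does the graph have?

Removing 2 increases the component count from 1 to 2, so 2 is a cut vertex.
By contrast removing 8 leaves 1 component; it is not a cut vertex. No other vertex is a cut vertex either.

1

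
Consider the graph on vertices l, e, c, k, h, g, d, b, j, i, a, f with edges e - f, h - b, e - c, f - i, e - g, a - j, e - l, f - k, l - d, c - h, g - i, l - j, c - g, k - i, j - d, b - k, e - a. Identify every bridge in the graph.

none

The edges on the cycle e-c-h-b-k-f-e are not bridges since each lies on that cycle.
Every edge lies on some cycle, so there are no bridges.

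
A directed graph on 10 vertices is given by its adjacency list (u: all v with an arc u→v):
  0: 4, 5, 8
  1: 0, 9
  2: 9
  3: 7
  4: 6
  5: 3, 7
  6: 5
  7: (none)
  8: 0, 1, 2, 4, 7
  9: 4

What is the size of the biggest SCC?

3

{0, 1, 8} are all mutually reachable — one SCC of size 3.
{3} is an SCC by itself.
{2} is an SCC by itself.
{9} is an SCC by itself.
{5} is an SCC by itself.
(and 3 more singleton SCCs)
The largest has 3 vertices.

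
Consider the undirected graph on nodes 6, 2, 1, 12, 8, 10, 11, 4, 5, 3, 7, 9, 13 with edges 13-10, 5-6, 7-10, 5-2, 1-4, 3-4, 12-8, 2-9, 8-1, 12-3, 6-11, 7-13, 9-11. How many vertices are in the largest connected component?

5

Starting from 7 we can reach 7, 10, 13. That is one component of size 3.
Starting from 2 we can reach 2, 5, 6, 9, 11. That is one component of size 5.
Starting from 1 we can reach 1, 3, 4, 8, 12. That is one component of size 5.
The largest has 5 vertices.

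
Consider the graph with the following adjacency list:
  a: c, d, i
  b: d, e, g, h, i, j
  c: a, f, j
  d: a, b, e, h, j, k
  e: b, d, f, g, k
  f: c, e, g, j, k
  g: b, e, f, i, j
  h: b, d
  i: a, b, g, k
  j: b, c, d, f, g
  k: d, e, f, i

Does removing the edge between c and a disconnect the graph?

No

After removing c-a, the path c-j-d-a still connects them, so the edge is not a bridge.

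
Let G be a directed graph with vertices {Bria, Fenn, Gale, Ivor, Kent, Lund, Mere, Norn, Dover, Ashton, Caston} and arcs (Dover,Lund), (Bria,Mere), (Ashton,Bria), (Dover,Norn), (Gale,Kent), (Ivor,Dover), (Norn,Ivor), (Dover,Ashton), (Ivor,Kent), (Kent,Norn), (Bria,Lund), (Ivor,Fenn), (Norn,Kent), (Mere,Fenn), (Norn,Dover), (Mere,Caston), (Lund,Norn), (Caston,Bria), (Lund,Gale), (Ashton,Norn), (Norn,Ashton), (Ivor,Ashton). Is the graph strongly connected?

No

There is no directed path from Fenn to Dover, so the graph is not strongly connected.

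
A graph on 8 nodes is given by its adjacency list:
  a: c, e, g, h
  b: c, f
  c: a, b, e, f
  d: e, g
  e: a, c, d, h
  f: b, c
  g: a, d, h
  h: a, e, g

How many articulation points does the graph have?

Removing c increases the component count from 1 to 2, so c is a cut vertex.
By contrast removing f leaves 1 component; it is not a cut vertex. No other vertex is a cut vertex either.

1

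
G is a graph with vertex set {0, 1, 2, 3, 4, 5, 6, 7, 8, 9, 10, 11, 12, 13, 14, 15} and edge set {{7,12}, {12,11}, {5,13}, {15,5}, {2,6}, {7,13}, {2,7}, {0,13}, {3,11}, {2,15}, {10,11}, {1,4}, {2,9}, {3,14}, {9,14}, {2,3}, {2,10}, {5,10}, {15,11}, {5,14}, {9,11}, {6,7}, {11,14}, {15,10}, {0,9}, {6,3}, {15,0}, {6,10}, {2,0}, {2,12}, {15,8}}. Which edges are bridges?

1-4, 15-8

The edges on the cycle 2-6-7-12-2 are not bridges since each lies on that cycle.
But removing 15 - 8 disconnects 15 from 8; removing 1 - 4 disconnects 1 from 4 — these are bridges.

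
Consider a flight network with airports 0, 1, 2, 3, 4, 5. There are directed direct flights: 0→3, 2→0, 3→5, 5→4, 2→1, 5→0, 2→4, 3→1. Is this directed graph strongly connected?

No

There is no directed path from 0 to 2, so the graph is not strongly connected.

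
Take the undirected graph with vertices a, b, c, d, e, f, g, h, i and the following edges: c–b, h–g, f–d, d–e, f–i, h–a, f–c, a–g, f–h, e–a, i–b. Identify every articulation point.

Removing f increases the component count from 1 to 2, so f is a cut vertex.
By contrast removing b leaves 1 component; it is not a cut vertex. No other vertex is a cut vertex either.

f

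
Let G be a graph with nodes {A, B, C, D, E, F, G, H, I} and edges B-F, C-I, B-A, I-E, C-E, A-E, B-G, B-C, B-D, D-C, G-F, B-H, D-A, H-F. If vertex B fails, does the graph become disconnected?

Yes

Deleting B raises the number of components from 1 to 2, so B is a cut vertex.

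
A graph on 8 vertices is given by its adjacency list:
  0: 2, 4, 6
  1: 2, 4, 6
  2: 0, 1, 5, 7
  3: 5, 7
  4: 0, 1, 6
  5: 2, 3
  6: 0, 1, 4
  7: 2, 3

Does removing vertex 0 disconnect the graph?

Deleting 0 leaves 1 component (was 1) (its neighbors 2, 4, 6 remain connected to each other), so 0 is not a cut vertex.

No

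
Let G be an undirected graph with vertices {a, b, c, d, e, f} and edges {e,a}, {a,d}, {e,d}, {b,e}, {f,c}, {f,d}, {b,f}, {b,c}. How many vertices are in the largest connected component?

6

Starting from a we can reach a, b, c, d, e, f. That is one component of size 6.
The largest has 6 vertices.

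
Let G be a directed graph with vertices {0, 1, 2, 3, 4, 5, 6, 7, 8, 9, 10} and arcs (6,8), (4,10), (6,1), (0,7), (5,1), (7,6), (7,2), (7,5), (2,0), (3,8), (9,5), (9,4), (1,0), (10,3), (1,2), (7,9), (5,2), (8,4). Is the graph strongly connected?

There is no directed path from 10 to 6, so the graph is not strongly connected.

No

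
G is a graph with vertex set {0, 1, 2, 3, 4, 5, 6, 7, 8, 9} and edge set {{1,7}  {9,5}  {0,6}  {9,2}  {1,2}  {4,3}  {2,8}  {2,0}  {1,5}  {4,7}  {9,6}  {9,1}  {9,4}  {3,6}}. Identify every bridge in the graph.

2-8

The edges on the cycle 9-1-7-4-9 are not bridges since each lies on that cycle.
But removing 2—8 disconnects 2 from 8 — this is a bridge.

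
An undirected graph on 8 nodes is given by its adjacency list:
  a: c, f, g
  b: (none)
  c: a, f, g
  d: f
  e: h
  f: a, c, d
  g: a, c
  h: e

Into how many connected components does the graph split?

3

b is isolated — a component by itself.
Starting from e we can reach e, h. That is one component of size 2.
Starting from a we can reach a, c, d, f, g. That is one component of size 5.
Total: 3 components.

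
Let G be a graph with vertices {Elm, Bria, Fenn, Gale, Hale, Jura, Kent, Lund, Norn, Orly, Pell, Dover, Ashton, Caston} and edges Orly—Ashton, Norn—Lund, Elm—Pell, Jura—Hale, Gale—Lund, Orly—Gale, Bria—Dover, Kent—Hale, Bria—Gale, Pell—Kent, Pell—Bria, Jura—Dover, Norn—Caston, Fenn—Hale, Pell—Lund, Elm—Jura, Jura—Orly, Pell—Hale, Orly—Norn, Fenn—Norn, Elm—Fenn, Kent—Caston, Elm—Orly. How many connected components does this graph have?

1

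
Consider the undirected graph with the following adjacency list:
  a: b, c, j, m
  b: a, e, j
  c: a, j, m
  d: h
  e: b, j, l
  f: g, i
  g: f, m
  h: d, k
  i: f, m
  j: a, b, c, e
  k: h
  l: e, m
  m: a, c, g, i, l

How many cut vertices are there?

2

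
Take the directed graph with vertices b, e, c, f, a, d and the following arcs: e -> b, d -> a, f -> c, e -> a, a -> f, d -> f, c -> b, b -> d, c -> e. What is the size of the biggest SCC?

6

{a, b, c, d, e, f} are all mutually reachable — one SCC of size 6.
The largest has 6 vertices.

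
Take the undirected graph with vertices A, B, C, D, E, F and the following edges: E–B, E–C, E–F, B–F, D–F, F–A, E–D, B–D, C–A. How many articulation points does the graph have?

Removing C, for instance, still leaves 1 component. No single vertex removal increases the component count — the graph has no articulation points.

0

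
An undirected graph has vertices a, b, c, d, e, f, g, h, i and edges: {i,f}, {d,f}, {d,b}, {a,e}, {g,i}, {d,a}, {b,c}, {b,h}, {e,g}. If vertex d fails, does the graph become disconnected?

Yes

Deleting d raises the number of components from 1 to 2, so d is a cut vertex.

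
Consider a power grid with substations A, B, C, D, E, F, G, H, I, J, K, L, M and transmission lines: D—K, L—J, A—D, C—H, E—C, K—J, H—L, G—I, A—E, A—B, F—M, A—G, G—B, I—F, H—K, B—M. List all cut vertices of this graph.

A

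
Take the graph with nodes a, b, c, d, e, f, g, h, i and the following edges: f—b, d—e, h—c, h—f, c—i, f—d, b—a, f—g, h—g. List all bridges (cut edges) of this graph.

The edges on the cycle h-f-g-h are not bridges since each lies on that cycle.
But removing d—e disconnects d from e; removing h—c disconnects h from c; removing b—a disconnects b from a; removing f—d disconnects f from d — these are bridges.
In total 6 edges are bridges.

a-b, b-f, c-h, c-i, d-e, d-f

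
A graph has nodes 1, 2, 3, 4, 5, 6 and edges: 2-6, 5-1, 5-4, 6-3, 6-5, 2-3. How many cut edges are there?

3

The edges on the cycle 2-6-3-2 are not bridges since each lies on that cycle.
But removing 5-1 disconnects 5 from 1; removing 6-5 disconnects 6 from 5; removing 5-4 disconnects 5 from 4 — these are bridges.
That makes 3 bridges.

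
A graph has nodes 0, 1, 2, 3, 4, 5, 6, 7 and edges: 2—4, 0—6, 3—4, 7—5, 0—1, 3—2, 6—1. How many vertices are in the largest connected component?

3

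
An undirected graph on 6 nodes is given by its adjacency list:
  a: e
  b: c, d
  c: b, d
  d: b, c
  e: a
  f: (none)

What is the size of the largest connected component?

f is isolated — a component by itself.
Starting from a we can reach a, e. That is one component of size 2.
Starting from b we can reach b, c, d. That is one component of size 3.
The largest has 3 vertices.

3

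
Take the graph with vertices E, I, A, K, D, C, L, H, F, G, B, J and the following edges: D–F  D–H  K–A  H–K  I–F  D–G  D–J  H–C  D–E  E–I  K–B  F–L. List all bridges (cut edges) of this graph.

The edges on the cycle D-E-I-F-D are not bridges since each lies on that cycle.
But removing A–K disconnects A from K; removing H–C disconnects H from C; removing D–G disconnects D from G; removing H–K disconnects H from K — these are bridges.
In total 8 edges are bridges.

A-K, B-K, C-H, D-G, D-H, D-J, F-L, H-K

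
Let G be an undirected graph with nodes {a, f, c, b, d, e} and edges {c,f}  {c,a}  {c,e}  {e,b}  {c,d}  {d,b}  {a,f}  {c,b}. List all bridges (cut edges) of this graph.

The edges on the cycle c-a-f-c are not bridges since each lies on that cycle.
Every edge lies on some cycle, so there are no bridges.

none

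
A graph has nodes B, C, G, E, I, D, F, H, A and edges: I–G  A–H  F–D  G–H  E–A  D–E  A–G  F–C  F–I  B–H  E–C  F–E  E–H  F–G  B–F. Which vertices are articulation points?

none

Removing D, for instance, still leaves 1 component. No single vertex removal increases the component count — the graph has no articulation points.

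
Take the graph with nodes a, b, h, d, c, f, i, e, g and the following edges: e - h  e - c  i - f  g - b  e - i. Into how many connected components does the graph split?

d is isolated — a component by itself.
a is isolated — a component by itself.
Starting from b we can reach b, g. That is one component of size 2.
Starting from c we can reach c, e, f, h, i. That is one component of size 5.
Total: 4 components.

4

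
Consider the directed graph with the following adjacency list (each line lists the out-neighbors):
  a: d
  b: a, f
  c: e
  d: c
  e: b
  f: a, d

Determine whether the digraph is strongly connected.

From a we can reach every vertex (a, b, c, d, e, f), and every vertex can reach a (a, b, c, d, e, f). So the whole graph is one strongly connected component.

Yes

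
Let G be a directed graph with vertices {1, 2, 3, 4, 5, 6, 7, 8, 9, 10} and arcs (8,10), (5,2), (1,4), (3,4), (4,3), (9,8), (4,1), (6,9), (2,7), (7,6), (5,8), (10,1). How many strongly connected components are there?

{1, 3, 4} are all mutually reachable — one SCC of size 3.
{2} is an SCC by itself.
{9} is an SCC by itself.
{7} is an SCC by itself.
{5} is an SCC by itself.
(and 3 more singleton SCCs)
That gives 8 strongly connected components.

8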